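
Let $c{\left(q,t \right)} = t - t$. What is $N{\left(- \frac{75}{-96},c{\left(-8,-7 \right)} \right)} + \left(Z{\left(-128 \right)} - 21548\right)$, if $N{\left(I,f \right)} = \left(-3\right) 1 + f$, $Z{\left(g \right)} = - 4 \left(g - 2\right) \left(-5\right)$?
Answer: $-24151$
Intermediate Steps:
$c{\left(q,t \right)} = 0$
$Z{\left(g \right)} = -40 + 20 g$ ($Z{\left(g \right)} = - 4 \left(-2 + g\right) \left(-5\right) = \left(8 - 4 g\right) \left(-5\right) = -40 + 20 g$)
$N{\left(I,f \right)} = -3 + f$
$N{\left(- \frac{75}{-96},c{\left(-8,-7 \right)} \right)} + \left(Z{\left(-128 \right)} - 21548\right) = \left(-3 + 0\right) + \left(\left(-40 + 20 \left(-128\right)\right) - 21548\right) = -3 - 24148 = -24151$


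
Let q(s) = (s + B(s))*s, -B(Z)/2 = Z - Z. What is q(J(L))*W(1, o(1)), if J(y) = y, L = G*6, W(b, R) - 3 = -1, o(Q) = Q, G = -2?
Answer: 288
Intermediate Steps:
W(b, R) = 2 (W(b, R) = 3 - 1 = 2)
B(Z) = 0 (B(Z) = -2*(Z - Z) = -2*0 = 0)
L = -12 (L = -2*6 = -12)
q(s) = s² (q(s) = (s + 0)*s = s*s = s²)
q(J(L))*W(1, o(1)) = (-12)²*2 = 144*2 = 288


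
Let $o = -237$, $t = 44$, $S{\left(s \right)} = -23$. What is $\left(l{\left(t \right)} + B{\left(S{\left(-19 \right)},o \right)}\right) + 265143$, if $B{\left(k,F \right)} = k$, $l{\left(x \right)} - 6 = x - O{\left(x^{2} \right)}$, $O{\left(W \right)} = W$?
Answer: $263234$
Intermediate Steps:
$l{\left(x \right)} = 6 + x - x^{2}$ ($l{\left(x \right)} = 6 - \left(x^{2} - x\right) = 6 + x - x^{2}$)
$\left(l{\left(t \right)} + B{\left(S{\left(-19 \right)},o \right)}\right) + 265143 = \left(\left(6 + 44 - 44^{2}\right) - 23\right) + 265143 = \left(\left(6 + 44 - 1936\right) - 23\right) + 265143 = \left(-1886 - 23\right) + 265143 = -1909 + 265143 = 263234$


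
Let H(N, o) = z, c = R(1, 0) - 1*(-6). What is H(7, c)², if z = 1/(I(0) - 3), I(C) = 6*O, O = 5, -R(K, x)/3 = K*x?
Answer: 1/729 ≈ 0.0013717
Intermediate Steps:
R(K, x) = -3*K*x
I(C) = 30 (I(C) = 6*5 = 30)
c = 6 (c = -3*1*0 - 1*(-6) = 0 + 6 = 6)
z = 1/27 (z = 1/(30 - 3) = 1/27 ≈ 0.037037)
H(N, o) = 1/27
H(7, c)² = (1/27)² = 1/729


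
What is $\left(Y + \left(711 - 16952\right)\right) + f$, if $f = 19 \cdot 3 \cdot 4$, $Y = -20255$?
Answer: $-36268$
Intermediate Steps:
$f = 228$ ($f = 57 \cdot 4 = 228$)
$\left(Y + \left(711 - 16952\right)\right) + f = \left(-20255 + \left(711 - 16952\right)\right) + 228 = \left(-20255 - 16241\right) + 228 = -36496 + 228 = -36268$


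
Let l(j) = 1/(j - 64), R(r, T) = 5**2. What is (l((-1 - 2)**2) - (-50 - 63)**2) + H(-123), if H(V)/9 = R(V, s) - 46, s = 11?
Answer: -712691/55 ≈ -12958.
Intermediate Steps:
R(r, T) = 25
H(V) = -189 (H(V) = 9*(25 - 46) = 9*(-21) = -189)
l(j) = 1/(-64 + j)
(l((-1 - 2)**2) - (-50 - 63)**2) + H(-123) = (1/(-64 + (-1 - 2)**2) - (-50 - 63)**2) - 189 = (1/(-64 + (-3)**2) - 1*(-113)**2) - 189 = (1/(-64 + 9) - 1*12769) - 189 = (1/(-55) - 12769) - 189 = (-1/55 - 12769) - 189 = -702296/55 - 189 = -712691/55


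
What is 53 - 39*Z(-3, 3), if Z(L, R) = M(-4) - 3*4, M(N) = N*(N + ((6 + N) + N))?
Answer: -415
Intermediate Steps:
M(N) = N*(6 + 3*N) (M(N) = N*(N + (6 + 2*N)) = N*(6 + 3*N))
Z(L, R) = 12 (Z(L, R) = 3*(-4)*(2 - 4) - 3*4 = 3*(-4)*(-2) - 12 = 24 - 12 = 12)
53 - 39*Z(-3, 3) = 53 - 39*12 = 53 - 468 = -415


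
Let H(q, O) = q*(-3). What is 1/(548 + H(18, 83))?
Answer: 1/494 ≈ 0.0020243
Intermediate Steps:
H(q, O) = -3*q
1/(548 + H(18, 83)) = 1/(548 - 3*18) = 1/(548 - 54) = 1/494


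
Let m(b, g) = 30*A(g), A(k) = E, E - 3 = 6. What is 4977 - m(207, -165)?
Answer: 4707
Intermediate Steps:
E = 9 (E = 3 + 6 = 9)
A(k) = 9
m(b, g) = 270 (m(b, g) = 30*9 = 270)
4977 - m(207, -165) = 4977 - 1*270 = 4977 - 270 = 4707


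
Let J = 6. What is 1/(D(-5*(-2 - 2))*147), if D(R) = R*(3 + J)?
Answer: 1/26460 ≈ 3.7793e-5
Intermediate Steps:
D(R) = 9*R (D(R) = R*(3 + 6) = R*9 = 9*R)
1/(D(-5*(-2 - 2))*147) = 1/((9*(-5*(-2 - 2)))*147) = 1/((9*(-5*(-4)))*147) = 1/((9*20)*147) = 1/(180*147) = 1/26460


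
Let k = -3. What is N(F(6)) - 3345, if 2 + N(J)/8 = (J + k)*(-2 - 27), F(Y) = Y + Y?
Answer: -5449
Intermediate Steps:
F(Y) = 2*Y
N(J) = 680 - 232*J (N(J) = -16 + 8*((J - 3)*(-2 - 27)) = -16 + 8*((-3 + J)*(-29)) = -16 + 8*(87 - 29*J) = -16 + (696 - 232*J) = 680 - 232*J)
N(F(6)) - 3345 = (680 - 464*6) - 3345 = (680 - 232*12) - 3345 = (680 - 2784) - 3345 = -2104 - 3345 = -5449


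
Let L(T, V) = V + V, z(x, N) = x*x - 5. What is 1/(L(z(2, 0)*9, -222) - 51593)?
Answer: -1/52037 ≈ -1.9217e-5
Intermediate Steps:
z(x, N) = -5 + x² (z(x, N) = x² - 5 = -5 + x²)
L(T, V) = 2*V
1/(L(z(2, 0)*9, -222) - 51593) = 1/(2*(-222) - 51593) = 1/(-444 - 51593) = 1/(-52037) = -1/52037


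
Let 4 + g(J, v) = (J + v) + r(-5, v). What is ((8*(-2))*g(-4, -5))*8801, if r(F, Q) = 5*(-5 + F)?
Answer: 8871408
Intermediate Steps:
r(F, Q) = -25 + 5*F
g(J, v) = -54 + J + v (g(J, v) = -4 + ((J + v) + (-25 + 5*(-5))) = -4 + ((J + v) + (-25 - 25)) = -4 + ((J + v) - 50) = -4 + (-50 + J + v) = -54 + J + v)
((8*(-2))*g(-4, -5))*8801 = ((8*(-2))*(-54 - 4 - 5))*8801 = -16*(-63)*8801 = 1008*8801 = 8871408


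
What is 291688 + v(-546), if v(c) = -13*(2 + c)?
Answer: 298760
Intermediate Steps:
v(c) = -26 - 13*c
291688 + v(-546) = 291688 + (-26 - 13*(-546)) = 291688 + (-26 + 7098) = 291688 + 7072 = 298760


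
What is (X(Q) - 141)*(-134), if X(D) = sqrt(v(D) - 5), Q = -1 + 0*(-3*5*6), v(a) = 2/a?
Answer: 18894 - 134*I*sqrt(7) ≈ 18894.0 - 354.53*I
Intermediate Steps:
Q = -1 (Q = -1 + 0*(-15*6) = -1 + 0*(-90) = -1 + 0 = -1)
X(D) = sqrt(-5 + 2/D) (X(D) = sqrt(2/D - 5) = sqrt(-5 + 2/D))
(X(Q) - 141)*(-134) = (sqrt(-5 + 2/(-1)) - 141)*(-134) = (sqrt(-5 + 2*(-1)) - 141)*(-134) = (sqrt(-5 - 2) - 141)*(-134) = (sqrt(-7) - 141)*(-134) = (I*sqrt(7) - 141)*(-134) = (-141 + I*sqrt(7))*(-134) = 18894 - 134*I*sqrt(7)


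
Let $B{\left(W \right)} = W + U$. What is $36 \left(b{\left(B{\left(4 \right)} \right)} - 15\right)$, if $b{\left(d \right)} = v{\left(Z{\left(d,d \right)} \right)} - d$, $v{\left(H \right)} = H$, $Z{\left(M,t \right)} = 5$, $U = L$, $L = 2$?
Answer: $-576$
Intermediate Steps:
$U = 2$
$B{\left(W \right)} = 2 + W$ ($B{\left(W \right)} = W + 2 = 2 + W$)
$b{\left(d \right)} = 5 - d$
$36 \left(b{\left(B{\left(4 \right)} \right)} - 15\right) = 36 \left(\left(5 - \left(2 + 4\right)\right) - 15\right) = 36 \left(\left(5 - 6\right) - 15\right) = 36 \left(-1 - 15\right) = 36 \left(-16\right) = -576$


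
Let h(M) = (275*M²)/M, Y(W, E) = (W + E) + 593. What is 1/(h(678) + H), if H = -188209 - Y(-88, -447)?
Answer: -1/1817 ≈ -0.00055036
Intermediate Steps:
Y(W, E) = 593 + E + W (Y(W, E) = (E + W) + 593 = 593 + E + W)
h(M) = 275*M
H = -188267 (H = -188209 - (593 - 447 - 88) = -188209 - 1*58 = -188209 - 58 = -188267)
1/(h(678) + H) = 1/(275*678 - 188267) = 1/(186450 - 188267) = 1/(-1817) = -1/1817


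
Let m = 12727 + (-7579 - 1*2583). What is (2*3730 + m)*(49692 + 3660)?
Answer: 534853800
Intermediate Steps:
m = 2565 (m = 12727 + (-7579 - 2583) = 12727 - 10162 = 2565)
(2*3730 + m)*(49692 + 3660) = (2*3730 + 2565)*(49692 + 3660) = (7460 + 2565)*53352 = 10025*53352 = 534853800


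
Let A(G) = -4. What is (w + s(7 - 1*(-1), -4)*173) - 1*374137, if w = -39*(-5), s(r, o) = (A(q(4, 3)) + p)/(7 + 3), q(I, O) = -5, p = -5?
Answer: -3740977/10 ≈ -3.7410e+5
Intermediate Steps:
s(r, o) = -9/10 (s(r, o) = (-4 - 5)/(7 + 3) = -9/10)
w = 195
(w + s(7 - 1*(-1), -4)*173) - 1*374137 = (195 - 9/10*173) - 1*374137 = (195 - 1557/10) - 374137 = 393/10 - 374137 = -3740977/10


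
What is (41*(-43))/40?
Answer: -1763/40 ≈ -44.075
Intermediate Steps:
(41*(-43))/40 = -1763*1/40 = -1763/40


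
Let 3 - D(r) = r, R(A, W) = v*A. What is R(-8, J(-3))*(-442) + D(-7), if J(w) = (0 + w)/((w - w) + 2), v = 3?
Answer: 10618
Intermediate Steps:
J(w) = w/2 (J(w) = w/(0 + 2) = w/2)
R(A, W) = 3*A
D(r) = 3 - r
R(-8, J(-3))*(-442) + D(-7) = (3*(-8))*(-442) + (3 - 1*(-7)) = -24*(-442) + (3 + 7) = 10608 + 10 = 10618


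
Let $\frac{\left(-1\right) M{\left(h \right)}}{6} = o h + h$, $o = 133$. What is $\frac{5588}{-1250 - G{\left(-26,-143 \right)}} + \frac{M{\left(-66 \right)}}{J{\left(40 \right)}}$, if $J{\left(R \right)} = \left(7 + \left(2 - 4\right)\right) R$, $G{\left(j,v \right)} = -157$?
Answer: $\frac{7110169}{27325} \approx 260.21$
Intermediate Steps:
$M{\left(h \right)} = - 804 h$ ($M{\left(h \right)} = - 6 \left(133 h + h\right) = - 6 \cdot 134 h = - 804 h$)
$J{\left(R \right)} = 5 R$ ($J{\left(R \right)} = \left(7 + \left(2 - 4\right)\right) R = \left(7 - 2\right) R = 5 R$)
$\frac{5588}{-1250 - G{\left(-26,-143 \right)}} + \frac{M{\left(-66 \right)}}{J{\left(40 \right)}} = \frac{5588}{-1250 - -157} + \frac{\left(-804\right) \left(-66\right)}{5 \cdot 40} = \frac{5588}{-1250 + 157} + \frac{53064}{200} = \frac{5588}{-1093} + 53064 \cdot \frac{1}{200} = 5588 \left(- \frac{1}{1093}\right) + \frac{6633}{25} = - \frac{5588}{1093} + \frac{6633}{25} = \frac{7110169}{27325}$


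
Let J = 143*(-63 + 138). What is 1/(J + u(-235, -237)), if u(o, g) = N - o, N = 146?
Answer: 1/11106 ≈ 9.0041e-5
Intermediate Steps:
u(o, g) = 146 - o
J = 10725 (J = 143*75 = 10725)
1/(J + u(-235, -237)) = 1/(10725 + (146 - 1*(-235))) = 1/(10725 + (146 + 235)) = 1/(10725 + 381) = 1/11106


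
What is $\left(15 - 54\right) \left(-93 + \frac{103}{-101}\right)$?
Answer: $\frac{370344}{101} \approx 3666.8$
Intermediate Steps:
$\left(15 - 54\right) \left(-93 + \frac{103}{-101}\right) = - 39 \left(-93 + 103 \left(- \frac{1}{101}\right)\right) = - 39 \left(-93 - \frac{103}{101}\right) = \left(-39\right) \left(- \frac{9496}{101}\right) = \frac{370344}{101}$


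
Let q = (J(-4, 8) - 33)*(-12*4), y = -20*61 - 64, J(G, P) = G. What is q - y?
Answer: 3060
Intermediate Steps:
y = -1284 (y = -1220 - 64 = -1284)
q = 1776 (q = (-4 - 33)*(-12*4) = -37*(-48) = 1776)
q - y = 1776 - 1*(-1284) = 1776 + 1284 = 3060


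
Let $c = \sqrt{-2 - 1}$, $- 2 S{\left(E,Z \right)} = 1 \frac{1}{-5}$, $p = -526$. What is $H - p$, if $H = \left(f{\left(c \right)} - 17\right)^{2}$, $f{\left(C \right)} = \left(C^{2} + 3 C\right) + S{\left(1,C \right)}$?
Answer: $\frac{89501}{100} - \frac{597 i \sqrt{3}}{5} \approx 895.01 - 206.81 i$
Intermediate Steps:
$S{\left(E,Z \right)} = \frac{1}{10}$ ($S{\left(E,Z \right)} = - \frac{1 \frac{1}{-5}}{2} = - \frac{1 \left(- \frac{1}{5}\right)}{2} = \left(- \frac{1}{2}\right) \left(- \frac{1}{5}\right) = \frac{1}{10}$)
$c = i \sqrt{3}$ ($c = \sqrt{-3} = i \sqrt{3} \approx 1.732 i$)
$f{\left(C \right)} = \frac{1}{10} + C^{2} + 3 C$ ($f{\left(C \right)} = \left(C^{2} + 3 C\right) + \frac{1}{10} = \frac{1}{10} + C^{2} + 3 C$)
$H = \left(- \frac{199}{10} + 3 i \sqrt{3}\right)^{2}$ ($H = \left(\left(\frac{1}{10} + \left(i \sqrt{3}\right)^{2} + 3 i \sqrt{3}\right) - 17\right)^{2} = \left(\left(\frac{1}{10} - 3 + 3 i \sqrt{3}\right) - 17\right)^{2} = \left(\left(- \frac{29}{10} + 3 i \sqrt{3}\right) - 17\right)^{2} = \left(- \frac{199}{10} + 3 i \sqrt{3}\right)^{2} \approx 369.01 - 206.81 i$)
$H - p = \left(\frac{36901}{100} - \frac{597 i \sqrt{3}}{5}\right) - -526 = \left(\frac{36901}{100} - \frac{597 i \sqrt{3}}{5}\right) + 526 = \frac{89501}{100} - \frac{597 i \sqrt{3}}{5}$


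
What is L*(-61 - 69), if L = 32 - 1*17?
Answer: -1950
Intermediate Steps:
L = 15 (L = 32 - 17 = 15)
L*(-61 - 69) = 15*(-61 - 69) = 15*(-130) = -1950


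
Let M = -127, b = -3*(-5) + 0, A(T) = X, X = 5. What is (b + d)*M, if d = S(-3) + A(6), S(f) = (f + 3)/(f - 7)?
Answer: -2540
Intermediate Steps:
A(T) = 5
b = 15 (b = 15 + 0 = 15)
S(f) = (3 + f)/(-7 + f)
d = 5 (d = (3 - 3)/(-7 - 3) + 5 = 0/(-10) + 5 = -1/10*0 + 5 = 0 + 5 = 5)
(b + d)*M = (15 + 5)*(-127) = 20*(-127) = -2540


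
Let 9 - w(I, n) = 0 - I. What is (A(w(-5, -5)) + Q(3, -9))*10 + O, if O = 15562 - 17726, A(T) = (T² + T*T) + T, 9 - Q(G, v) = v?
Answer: -1624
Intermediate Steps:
Q(G, v) = 9 - v
w(I, n) = 9 + I (w(I, n) = 9 - (0 - I) = 9 - (-1)*I = 9 + I)
A(T) = T + 2*T² (A(T) = (T² + T²) + T = 2*T² + T = T + 2*T²)
O = -2164
(A(w(-5, -5)) + Q(3, -9))*10 + O = ((9 - 5)*(1 + 2*(9 - 5)) + (9 - 1*(-9)))*10 - 2164 = (4*(1 + 2*4) + (9 + 9))*10 - 2164 = (4*(1 + 8) + 18)*10 - 2164 = (4*9 + 18)*10 - 2164 = (36 + 18)*10 - 2164 = 54*10 - 2164 = 540 - 2164 = -1624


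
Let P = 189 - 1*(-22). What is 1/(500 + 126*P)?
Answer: 1/27086 ≈ 3.6919e-5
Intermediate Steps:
P = 211 (P = 189 + 22 = 211)
1/(500 + 126*P) = 1/(500 + 126*211) = 1/(500 + 26586) = 1/27086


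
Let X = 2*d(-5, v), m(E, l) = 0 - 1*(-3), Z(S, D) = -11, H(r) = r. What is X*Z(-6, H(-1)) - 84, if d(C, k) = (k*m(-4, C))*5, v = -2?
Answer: 576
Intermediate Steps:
m(E, l) = 3 (m(E, l) = 0 + 3 = 3)
d(C, k) = 15*k (d(C, k) = (k*3)*5 = (3*k)*5 = 15*k)
X = -60 (X = 2*(15*(-2)) = 2*(-30) = -60)
X*Z(-6, H(-1)) - 84 = -60*(-11) - 84 = 660 - 84 = 576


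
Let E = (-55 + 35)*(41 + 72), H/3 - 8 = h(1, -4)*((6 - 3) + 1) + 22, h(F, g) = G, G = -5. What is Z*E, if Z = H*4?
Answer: -271200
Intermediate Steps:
h(F, g) = -5
H = 30 (H = 24 + 3*(-5*((6 - 3) + 1) + 22) = 24 + 3*(-5*(3 + 1) + 22) = 24 + 3*(-5*4 + 22) = 24 + 3*(-20 + 22) = 24 + 3*2 = 24 + 6 = 30)
Z = 120 (Z = 30*4 = 120)
E = -2260 (E = -20*113 = -2260)
Z*E = 120*(-2260) = -271200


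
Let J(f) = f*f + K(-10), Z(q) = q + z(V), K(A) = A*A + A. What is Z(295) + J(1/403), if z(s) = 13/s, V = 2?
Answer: 127166249/324818 ≈ 391.50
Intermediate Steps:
K(A) = A + A² (K(A) = A² + A = A + A²)
Z(q) = 13/2 + q (Z(q) = q + 13/2 = 13/2 + q)
J(f) = 90 + f² (J(f) = f*f - 10*(1 - 10) = f² - 10*(-9) = f² + 90 = 90 + f²)
Z(295) + J(1/403) = (13/2 + 295) + (90 + (1/403)²) = 603/2 + (90 + (1/403)²) = 603/2 + (90 + 1/162409) = 603/2 + 14616811/162409 = 127166249/324818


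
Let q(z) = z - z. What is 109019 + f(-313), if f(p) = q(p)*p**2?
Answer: 109019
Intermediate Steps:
q(z) = 0
f(p) = 0 (f(p) = 0*p**2 = 0)
109019 + f(-313) = 109019 + 0 = 109019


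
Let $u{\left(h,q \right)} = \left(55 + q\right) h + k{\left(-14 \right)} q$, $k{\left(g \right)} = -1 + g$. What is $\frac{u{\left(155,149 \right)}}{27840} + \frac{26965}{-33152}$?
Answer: $\frac{232777}{961408} \approx 0.24212$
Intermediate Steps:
$u{\left(h,q \right)} = - 15 q + h \left(55 + q\right)$ ($u{\left(h,q \right)} = \left(55 + q\right) h + \left(-1 - 14\right) q = h \left(55 + q\right) - 15 q = - 15 q + h \left(55 + q\right)$)
$\frac{u{\left(155,149 \right)}}{27840} + \frac{26965}{-33152} = \frac{\left(-15\right) 149 + 55 \cdot 155 + 155 \cdot 149}{27840} + \frac{26965}{-33152} = \left(-2235 + 8525 + 23095\right) \frac{1}{27840} + 26965 \left(- \frac{1}{33152}\right) = 29385 \cdot \frac{1}{27840} - \frac{26965}{33152} = \frac{1959}{1856} - \frac{26965}{33152} = \frac{232777}{961408}$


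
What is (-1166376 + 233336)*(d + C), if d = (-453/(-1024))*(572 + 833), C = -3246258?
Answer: 193811752660005/64 ≈ 3.0283e+12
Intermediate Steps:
d = 636465/1024 (d = -453*(-1/1024)*1405 = (453/1024)*1405 = 636465/1024 ≈ 621.55)
(-1166376 + 233336)*(d + C) = (-1166376 + 233336)*(636465/1024 - 3246258) = -933040*(-3323531727/1024) = 193811752660005/64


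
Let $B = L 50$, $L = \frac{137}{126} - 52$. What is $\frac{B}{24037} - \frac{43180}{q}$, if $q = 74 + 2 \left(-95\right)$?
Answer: $\frac{16342552270}{43915599} \approx 372.14$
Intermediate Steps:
$L = - \frac{6415}{126}$ ($L = 137 \cdot \frac{1}{126} - 52 = \frac{137}{126} - 52 = - \frac{6415}{126} \approx -50.913$)
$B = - \frac{160375}{63}$ ($B = \left(- \frac{6415}{126}\right) 50 = - \frac{160375}{63} \approx -2545.6$)
$q = -116$ ($q = 74 - 190 = -116$)
$\frac{B}{24037} - \frac{43180}{q} = - \frac{160375}{63 \cdot 24037} - \frac{43180}{-116} = \left(- \frac{160375}{63}\right) \frac{1}{24037} - - \frac{10795}{29} = - \frac{160375}{1514331} + \frac{10795}{29} = \frac{16342552270}{43915599}$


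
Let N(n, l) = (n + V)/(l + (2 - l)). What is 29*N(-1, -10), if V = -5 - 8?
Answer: -203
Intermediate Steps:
V = -13
N(n, l) = -13/2 + n/2 (N(n, l) = (n - 13)/(l + (2 - l)) = (-13 + n)/2 = (-13 + n)*(½) = -13/2 + n/2)
29*N(-1, -10) = 29*(-13/2 + (½)*(-1)) = 29*(-13/2 - ½) = 29*(-7) = -203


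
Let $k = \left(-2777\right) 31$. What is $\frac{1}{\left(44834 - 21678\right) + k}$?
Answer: $- \frac{1}{62931} \approx -1.589 \cdot 10^{-5}$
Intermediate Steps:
$k = -86087$
$\frac{1}{\left(44834 - 21678\right) + k} = \frac{1}{\left(44834 - 21678\right) - 86087} = \frac{1}{23156 - 86087} = \frac{1}{-62931} = - \frac{1}{62931}$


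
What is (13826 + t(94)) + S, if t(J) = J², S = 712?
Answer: 23374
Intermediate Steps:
(13826 + t(94)) + S = (13826 + 94²) + 712 = (13826 + 8836) + 712 = 22662 + 712 = 23374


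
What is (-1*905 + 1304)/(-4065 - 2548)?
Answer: -399/6613 ≈ -0.060336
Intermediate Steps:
(-1*905 + 1304)/(-4065 - 2548) = (-905 + 1304)/(-6613) = 399*(-1/6613) = -399/6613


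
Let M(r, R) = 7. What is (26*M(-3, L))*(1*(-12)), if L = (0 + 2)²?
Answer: -2184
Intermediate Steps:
L = 4 (L = 2² = 4)
(26*M(-3, L))*(1*(-12)) = (26*7)*(1*(-12)) = 182*(-12) = -2184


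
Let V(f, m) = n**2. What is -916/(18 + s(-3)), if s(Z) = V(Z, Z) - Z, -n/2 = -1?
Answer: -916/25 ≈ -36.640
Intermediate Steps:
n = 2 (n = -2*(-1) = 2)
V(f, m) = 4 (V(f, m) = 2**2 = 4)
s(Z) = 4 - Z
-916/(18 + s(-3)) = -916/(18 + (4 - 1*(-3))) = -916/(18 + (4 + 3)) = -916/(18 + 7) = -916/25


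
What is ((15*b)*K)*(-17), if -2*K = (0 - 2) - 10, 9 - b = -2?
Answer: -16830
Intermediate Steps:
b = 11 (b = 9 - 1*(-2) = 9 + 2 = 11)
K = 6 (K = -((0 - 2) - 10)/2 = -(-2 - 10)/2 = -1/2*(-12) = 6)
((15*b)*K)*(-17) = ((15*11)*6)*(-17) = (165*6)*(-17) = 990*(-17) = -16830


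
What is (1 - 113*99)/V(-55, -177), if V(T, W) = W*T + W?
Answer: -5593/4779 ≈ -1.1703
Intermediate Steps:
V(T, W) = W + T*W (V(T, W) = T*W + W = W + T*W)
(1 - 113*99)/V(-55, -177) = (1 - 113*99)/((-177*(1 - 55))) = (1 - 11187)/((-177*(-54))) = -11186/9558 = -11186*1/9558 = -5593/4779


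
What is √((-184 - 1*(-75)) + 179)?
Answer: √70 ≈ 8.3666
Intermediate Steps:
√((-184 - 1*(-75)) + 179) = √((-184 + 75) + 179) = √(-109 + 179) = √70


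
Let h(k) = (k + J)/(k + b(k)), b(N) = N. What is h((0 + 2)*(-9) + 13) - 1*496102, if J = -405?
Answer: -496061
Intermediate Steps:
h(k) = (-405 + k)/(2*k) (h(k) = (k - 405)/(k + k) = (-405 + k)/((2*k)) = (-405 + k)*(1/(2*k)) = (-405 + k)/(2*k))
h((0 + 2)*(-9) + 13) - 1*496102 = (-405 + ((0 + 2)*(-9) + 13))/(2*((0 + 2)*(-9) + 13)) - 1*496102 = (-405 + (2*(-9) + 13))/(2*(2*(-9) + 13)) - 496102 = (-405 + (-18 + 13))/(2*(-18 + 13)) - 496102 = (½)*(-405 - 5)/(-5) - 496102 = (½)*(-⅕)*(-410) - 496102 = 41 - 496102 = -496061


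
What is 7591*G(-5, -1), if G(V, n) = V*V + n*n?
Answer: 197366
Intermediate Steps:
G(V, n) = V**2 + n**2
7591*G(-5, -1) = 7591*((-5)**2 + (-1)**2) = 7591*(25 + 1) = 7591*26 = 197366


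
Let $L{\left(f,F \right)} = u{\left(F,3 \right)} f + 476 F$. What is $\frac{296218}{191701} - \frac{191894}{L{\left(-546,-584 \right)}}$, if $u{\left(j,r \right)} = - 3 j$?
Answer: $\frac{201244952631}{118334726888} \approx 1.7006$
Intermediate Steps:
$L{\left(f,F \right)} = 476 F - 3 F f$ ($L{\left(f,F \right)} = - 3 F f + 476 F = 476 F - 3 F f$)
$\frac{296218}{191701} - \frac{191894}{L{\left(-546,-584 \right)}} = \frac{296218}{191701} - \frac{191894}{\left(-584\right) \left(476 - -1638\right)} = 296218 \cdot \frac{1}{191701} - \frac{191894}{\left(-584\right) \left(476 + 1638\right)} = \frac{296218}{191701} - \frac{191894}{\left(-584\right) 2114} = \frac{296218}{191701} - \frac{191894}{-1234576} = \frac{296218}{191701} - - \frac{95947}{617288} = \frac{296218}{191701} + \frac{95947}{617288} = \frac{201244952631}{118334726888}$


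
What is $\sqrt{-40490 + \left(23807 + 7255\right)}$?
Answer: $2 i \sqrt{2357} \approx 97.098 i$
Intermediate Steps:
$\sqrt{-40490 + \left(23807 + 7255\right)} = \sqrt{-40490 + 31062} = \sqrt{-9428} = 2 i \sqrt{2357}$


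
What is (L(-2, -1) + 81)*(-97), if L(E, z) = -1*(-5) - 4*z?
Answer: -8730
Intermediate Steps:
L(E, z) = 5 - 4*z
(L(-2, -1) + 81)*(-97) = ((5 - 4*(-1)) + 81)*(-97) = ((5 + 4) + 81)*(-97) = (9 + 81)*(-97) = 90*(-97) = -8730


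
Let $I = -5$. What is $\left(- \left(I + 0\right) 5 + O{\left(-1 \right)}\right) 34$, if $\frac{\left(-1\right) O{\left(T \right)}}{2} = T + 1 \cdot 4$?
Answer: $646$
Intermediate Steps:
$O{\left(T \right)} = -8 - 2 T$ ($O{\left(T \right)} = - 2 \left(T + 1 \cdot 4\right) = - 2 \left(T + 4\right) = - 2 \left(4 + T\right) = -8 - 2 T$)
$\left(- \left(I + 0\right) 5 + O{\left(-1 \right)}\right) 34 = \left(- \left(-5 + 0\right) 5 - 6\right) 34 = \left(- \left(-5\right) 5 + \left(-8 + 2\right)\right) 34 = \left(\left(-1\right) \left(-25\right) - 6\right) 34 = \left(25 - 6\right) 34 = 19 \cdot 34 = 646$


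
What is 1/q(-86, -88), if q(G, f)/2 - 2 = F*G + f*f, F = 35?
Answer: 1/9472 ≈ 0.00010557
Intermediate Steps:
q(G, f) = 4 + 2*f**2 + 70*G (q(G, f) = 4 + 2*(35*G + f*f) = 4 + 2*(35*G + f**2) = 4 + 2*(f**2 + 35*G) = 4 + (2*f**2 + 70*G) = 4 + 2*f**2 + 70*G)
1/q(-86, -88) = 1/(4 + 2*(-88)**2 + 70*(-86)) = 1/(4 + 2*7744 - 6020) = 1/(4 + 15488 - 6020) = 1/9472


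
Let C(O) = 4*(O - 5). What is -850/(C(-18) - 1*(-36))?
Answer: 425/28 ≈ 15.179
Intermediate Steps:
C(O) = -20 + 4*O (C(O) = 4*(-5 + O) = -20 + 4*O)
-850/(C(-18) - 1*(-36)) = -850/((-20 + 4*(-18)) - 1*(-36)) = -850/((-20 - 72) + 36) = -850/(-92 + 36) = -850/(-56) = -850*(-1/56) = 425/28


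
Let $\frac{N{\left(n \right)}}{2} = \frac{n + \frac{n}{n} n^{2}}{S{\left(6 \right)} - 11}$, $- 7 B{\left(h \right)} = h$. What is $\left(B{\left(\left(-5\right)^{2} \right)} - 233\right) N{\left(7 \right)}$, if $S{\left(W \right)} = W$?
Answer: $\frac{26496}{5} \approx 5299.2$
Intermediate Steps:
$B{\left(h \right)} = - \frac{h}{7}$
$N{\left(n \right)} = - \frac{2 n}{5} - \frac{2 n^{2}}{5}$ ($N{\left(n \right)} = 2 \frac{n + \frac{n}{n} n^{2}}{6 - 11} = 2 \frac{n + 1 n^{2}}{-5} = 2 \left(n + n^{2}\right) \left(- \frac{1}{5}\right) = 2 \left(- \frac{n}{5} - \frac{n^{2}}{5}\right) = - \frac{2 n}{5} - \frac{2 n^{2}}{5}$)
$\left(B{\left(\left(-5\right)^{2} \right)} - 233\right) N{\left(7 \right)} = \left(- \frac{\left(-5\right)^{2}}{7} - 233\right) \left(\left(- \frac{2}{5}\right) 7 \left(1 + 7\right)\right) = \left(\left(- \frac{1}{7}\right) 25 - 233\right) \left(\left(- \frac{2}{5}\right) 7 \cdot 8\right) = \left(- \frac{25}{7} - 233\right) \left(- \frac{112}{5}\right) = \left(- \frac{1656}{7}\right) \left(- \frac{112}{5}\right) = \frac{26496}{5}$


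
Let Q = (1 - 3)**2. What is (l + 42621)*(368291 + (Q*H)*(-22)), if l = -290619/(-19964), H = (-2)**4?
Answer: 44611728699747/2852 ≈ 1.5642e+10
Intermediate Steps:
H = 16
Q = 4 (Q = (-2)**2 = 4)
l = 41517/2852 (l = -290619*(-1/19964) = 41517/2852 ≈ 14.557)
(l + 42621)*(368291 + (Q*H)*(-22)) = (41517/2852 + 42621)*(368291 + (4*16)*(-22)) = 121596609*(368291 + 64*(-22))/2852 = 121596609*(368291 - 1408)/2852 = (121596609/2852)*366883 = 44611728699747/2852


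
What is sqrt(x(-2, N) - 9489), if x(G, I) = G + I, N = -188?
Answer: I*sqrt(9679) ≈ 98.382*I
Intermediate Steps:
sqrt(x(-2, N) - 9489) = sqrt((-2 - 188) - 9489) = sqrt(-190 - 9489) = sqrt(-9679) = I*sqrt(9679)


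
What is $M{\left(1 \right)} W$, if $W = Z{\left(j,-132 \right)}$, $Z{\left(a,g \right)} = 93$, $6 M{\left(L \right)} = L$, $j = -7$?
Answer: $\frac{31}{2} \approx 15.5$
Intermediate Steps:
$M{\left(L \right)} = \frac{L}{6}$
$W = 93$
$M{\left(1 \right)} W = \frac{1}{6} \cdot 1 \cdot 93 = \frac{1}{6} \cdot 93 = \frac{31}{2}$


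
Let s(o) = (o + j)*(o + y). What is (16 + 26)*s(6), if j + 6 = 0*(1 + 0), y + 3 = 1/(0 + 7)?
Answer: 0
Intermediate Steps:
y = -20/7 (y = -3 + 1/(0 + 7) = -3 + 1/7 = -20/7 ≈ -2.8571)
j = -6 (j = -6 + 0*(1 + 0) = -6 + 0*1 = -6 + 0 = -6)
s(o) = (-6 + o)*(-20/7 + o) (s(o) = (o - 6)*(o - 20/7) = (-6 + o)*(-20/7 + o))
(16 + 26)*s(6) = (16 + 26)*(120/7 + 6**2 - 62/7*6) = 42*(120/7 + 36 - 372/7) = 42*0 = 0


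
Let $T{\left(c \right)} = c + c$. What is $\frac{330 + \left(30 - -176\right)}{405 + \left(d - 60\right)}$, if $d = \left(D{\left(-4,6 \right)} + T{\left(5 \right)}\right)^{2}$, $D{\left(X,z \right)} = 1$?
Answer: $\frac{268}{233} \approx 1.1502$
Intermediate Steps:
$T{\left(c \right)} = 2 c$
$d = 121$ ($d = \left(1 + 2 \cdot 5\right)^{2} = \left(1 + 10\right)^{2} = 11^{2} = 121$)
$\frac{330 + \left(30 - -176\right)}{405 + \left(d - 60\right)} = \frac{330 + \left(30 - -176\right)}{405 + \left(121 - 60\right)} = \frac{330 + \left(30 + 176\right)}{405 + \left(121 - 60\right)} = \frac{330 + 206}{405 + 61} = \frac{536}{466} = 536 \cdot \frac{1}{466} = \frac{268}{233}$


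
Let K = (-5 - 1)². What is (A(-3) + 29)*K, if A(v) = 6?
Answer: 1260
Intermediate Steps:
K = 36 (K = (-6)² = 36)
(A(-3) + 29)*K = (6 + 29)*36 = 35*36 = 1260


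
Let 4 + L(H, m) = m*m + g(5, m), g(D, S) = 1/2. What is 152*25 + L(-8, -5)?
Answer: 7643/2 ≈ 3821.5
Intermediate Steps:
g(D, S) = 1/2
L(H, m) = -7/2 + m**2 (L(H, m) = -4 + (m*m + 1/2) = -4 + (m**2 + 1/2) = -4 + (1/2 + m**2) = -7/2 + m**2)
152*25 + L(-8, -5) = 152*25 + (-7/2 + (-5)**2) = 3800 + (-7/2 + 25) = 3800 + 43/2 = 7643/2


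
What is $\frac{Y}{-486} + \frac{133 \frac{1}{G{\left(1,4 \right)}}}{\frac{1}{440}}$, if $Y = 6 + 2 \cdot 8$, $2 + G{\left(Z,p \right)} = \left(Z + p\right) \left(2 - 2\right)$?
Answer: $- \frac{7110191}{243} \approx -29260.0$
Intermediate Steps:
$G{\left(Z,p \right)} = -2$ ($G{\left(Z,p \right)} = -2 + \left(Z + p\right) \left(2 - 2\right) = -2 + \left(Z + p\right) 0 = -2 + 0 = -2$)
$Y = 22$ ($Y = 6 + 16 = 22$)
$\frac{Y}{-486} + \frac{133 \frac{1}{G{\left(1,4 \right)}}}{\frac{1}{440}} = \frac{22}{-486} + \frac{133 \frac{1}{-2}}{\frac{1}{440}} = 22 \left(- \frac{1}{486}\right) + 133 \left(- \frac{1}{2}\right) \frac{1}{\frac{1}{440}} = - \frac{11}{243} - 29260 = - \frac{7110191}{243}$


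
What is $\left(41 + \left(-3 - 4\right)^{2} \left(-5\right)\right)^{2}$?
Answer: $41616$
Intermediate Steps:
$\left(41 + \left(-3 - 4\right)^{2} \left(-5\right)\right)^{2} = \left(41 + \left(-7\right)^{2} \left(-5\right)\right)^{2} = \left(41 + 49 \left(-5\right)\right)^{2} = \left(41 - 245\right)^{2} = \left(-204\right)^{2} = 41616$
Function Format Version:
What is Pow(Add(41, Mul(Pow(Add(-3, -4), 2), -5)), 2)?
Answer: 41616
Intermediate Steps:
Pow(Add(41, Mul(Pow(Add(-3, -4), 2), -5)), 2) = Pow(Add(41, Mul(Pow(-7, 2), -5)), 2) = Pow(Add(41, Mul(49, -5)), 2) = Pow(Add(41, -245), 2) = Pow(-204, 2) = 41616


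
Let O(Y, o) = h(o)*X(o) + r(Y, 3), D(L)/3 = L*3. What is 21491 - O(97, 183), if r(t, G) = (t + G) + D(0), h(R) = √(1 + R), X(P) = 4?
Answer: 21391 - 8*√46 ≈ 21337.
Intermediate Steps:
D(L) = 9*L (D(L) = 3*(L*3) = 3*(3*L) = 9*L)
r(t, G) = G + t (r(t, G) = (t + G) + 9*0 = (G + t) + 0 = G + t)
O(Y, o) = 3 + Y + 4*√(1 + o) (O(Y, o) = √(1 + o)*4 + (3 + Y) = 4*√(1 + o) + (3 + Y) = 3 + Y + 4*√(1 + o))
21491 - O(97, 183) = 21491 - (3 + 97 + 4*√(1 + 183)) = 21491 - (3 + 97 + 4*√184) = 21491 - (3 + 97 + 4*(2*√46)) = 21491 - (3 + 97 + 8*√46) = 21491 - (100 + 8*√46) = 21491 + (-100 - 8*√46) = 21391 - 8*√46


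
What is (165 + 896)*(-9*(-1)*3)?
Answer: 28647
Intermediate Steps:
(165 + 896)*(-9*(-1)*3) = 1061*(9*3) = 1061*27 = 28647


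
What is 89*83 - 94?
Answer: 7293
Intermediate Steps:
89*83 - 94 = 7387 - 94 = 7293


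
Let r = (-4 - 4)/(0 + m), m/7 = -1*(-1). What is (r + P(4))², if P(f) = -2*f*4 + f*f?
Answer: 14400/49 ≈ 293.88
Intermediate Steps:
m = 7 (m = 7*(-1*(-1)) = 7*1 = 7)
P(f) = f² - 8*f (P(f) = -8*f + f² = f² - 8*f)
r = -8/7 (r = (-4 - 4)/(0 + 7) = -8/7 ≈ -1.1429)
(r + P(4))² = (-8/7 + 4*(-8 + 4))² = (-8/7 + 4*(-4))² = (-8/7 - 16)² = (-120/7)² = 14400/49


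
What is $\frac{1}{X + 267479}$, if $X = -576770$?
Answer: $- \frac{1}{309291} \approx -3.2332 \cdot 10^{-6}$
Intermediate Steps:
$\frac{1}{X + 267479} = \frac{1}{-576770 + 267479} = \frac{1}{-309291} = - \frac{1}{309291}$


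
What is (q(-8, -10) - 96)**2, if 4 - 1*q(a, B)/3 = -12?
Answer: 2304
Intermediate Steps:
q(a, B) = 48 (q(a, B) = 12 - 3*(-12) = 12 + 36 = 48)
(q(-8, -10) - 96)**2 = (48 - 96)**2 = (-48)**2 = 2304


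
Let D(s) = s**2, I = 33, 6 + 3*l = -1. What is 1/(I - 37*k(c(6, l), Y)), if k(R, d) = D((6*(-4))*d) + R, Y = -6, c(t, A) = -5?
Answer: -1/767014 ≈ -1.3038e-6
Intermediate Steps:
l = -7/3 (l = -2 + (1/3)*(-1) = -2 - 1/3 = -7/3 ≈ -2.3333)
k(R, d) = R + 576*d**2 (k(R, d) = ((6*(-4))*d)**2 + R = (-24*d)**2 + R = 576*d**2 + R = R + 576*d**2)
1/(I - 37*k(c(6, l), Y)) = 1/(33 - 37*(-5 + 576*(-6)**2)) = 1/(33 - 37*(-5 + 576*36)) = 1/(33 - 37*(-5 + 20736)) = 1/(33 - 37*20731) = 1/(33 - 767047) = 1/(-767014) = -1/767014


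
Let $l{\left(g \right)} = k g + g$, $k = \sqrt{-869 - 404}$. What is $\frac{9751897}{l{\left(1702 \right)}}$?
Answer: $\frac{9751897}{2168348} - \frac{9751897 i \sqrt{1273}}{2168348} \approx 4.4974 - 160.46 i$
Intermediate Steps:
$k = i \sqrt{1273}$ ($k = \sqrt{-1273} = i \sqrt{1273} \approx 35.679 i$)
$l{\left(g \right)} = g + i g \sqrt{1273}$ ($l{\left(g \right)} = i \sqrt{1273} g + g = i g \sqrt{1273} + g = g + i g \sqrt{1273}$)
$\frac{9751897}{l{\left(1702 \right)}} = \frac{9751897}{1702 \left(1 + i \sqrt{1273}\right)} = \frac{9751897}{1702 + 1702 i \sqrt{1273}}$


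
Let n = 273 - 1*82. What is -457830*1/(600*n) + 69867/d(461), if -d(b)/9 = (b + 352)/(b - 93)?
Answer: -10925322073/3105660 ≈ -3517.9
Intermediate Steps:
n = 191 (n = 273 - 82 = 191)
d(b) = -9*(352 + b)/(-93 + b) (d(b) = -9*(b + 352)/(b - 93) = -9*(352 + b)/(-93 + b))
-457830*1/(600*n) + 69867/d(461) = -457830/(191*600) + 69867/((9*(-352 - 1*461)/(-93 + 461))) = -457830/114600 + 69867/((9*(-352 - 461)/368)) = -457830*1/114600 + 69867/((9*(1/368)*(-813))) = -15261/3820 + 69867/(-7317/368) = -15261/3820 + 69867*(-368/7317) = -15261/3820 - 2856784/813 = -10925322073/3105660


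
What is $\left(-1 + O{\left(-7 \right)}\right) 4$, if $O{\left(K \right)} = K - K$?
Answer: $-4$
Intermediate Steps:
$O{\left(K \right)} = 0$
$\left(-1 + O{\left(-7 \right)}\right) 4 = \left(-1 + 0\right) 4 = \left(-1\right) 4 = -4$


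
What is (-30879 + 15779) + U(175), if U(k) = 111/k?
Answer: -2642389/175 ≈ -15099.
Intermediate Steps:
(-30879 + 15779) + U(175) = (-30879 + 15779) + 111/175 = -15100 + 111*(1/175) = -15100 + 111/175 = -2642389/175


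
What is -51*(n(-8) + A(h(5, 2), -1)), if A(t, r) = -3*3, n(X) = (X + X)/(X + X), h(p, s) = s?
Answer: 408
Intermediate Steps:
n(X) = 1 (n(X) = (2*X)/((2*X)) = (2*X)*(1/(2*X)) = 1)
A(t, r) = -9
-51*(n(-8) + A(h(5, 2), -1)) = -51*(1 - 9) = -51*(-8) = 408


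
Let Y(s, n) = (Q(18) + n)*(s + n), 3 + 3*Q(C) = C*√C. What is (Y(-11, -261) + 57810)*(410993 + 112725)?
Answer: 67598377132 - 2564123328*√2 ≈ 6.3972e+10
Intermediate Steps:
Q(C) = -1 + C^(3/2)/3 (Q(C) = -1 + (C*√C)/3 = -1 + C^(3/2)/3)
Y(s, n) = (n + s)*(-1 + n + 18*√2) (Y(s, n) = ((-1 + 18^(3/2)/3) + n)*(s + n) = ((-1 + (54*√2)/3) + n)*(n + s) = ((-1 + 18*√2) + n)*(n + s) = (-1 + n + 18*√2)*(n + s) = (n + s)*(-1 + n + 18*√2))
(Y(-11, -261) + 57810)*(410993 + 112725) = (((-261)² - 261*(-11) - 1*(-261)*(1 - 18*√2) - 1*(-11)*(1 - 18*√2)) + 57810)*(410993 + 112725) = ((68121 + 2871 + (261 - 4698*√2) + (11 - 198*√2)) + 57810)*523718 = ((71264 - 4896*√2) + 57810)*523718 = (129074 - 4896*√2)*523718 = 67598377132 - 2564123328*√2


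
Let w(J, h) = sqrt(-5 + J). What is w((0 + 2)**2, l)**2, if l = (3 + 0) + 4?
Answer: -1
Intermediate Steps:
l = 7 (l = 3 + 4 = 7)
w((0 + 2)**2, l)**2 = (sqrt(-5 + (0 + 2)**2))**2 = (sqrt(-5 + 2**2))**2 = (sqrt(-5 + 4))**2 = (sqrt(-1))**2 = I**2 = -1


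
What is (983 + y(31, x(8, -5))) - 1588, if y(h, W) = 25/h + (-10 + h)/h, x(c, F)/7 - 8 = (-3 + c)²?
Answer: -18709/31 ≈ -603.52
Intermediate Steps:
x(c, F) = 56 + 7*(-3 + c)²
y(h, W) = 25/h + (-10 + h)/h
(983 + y(31, x(8, -5))) - 1588 = (983 + (15 + 31)/31) - 1588 = (983 + (1/31)*46) - 1588 = (983 + 46/31) - 1588 = 30519/31 - 1588 = -18709/31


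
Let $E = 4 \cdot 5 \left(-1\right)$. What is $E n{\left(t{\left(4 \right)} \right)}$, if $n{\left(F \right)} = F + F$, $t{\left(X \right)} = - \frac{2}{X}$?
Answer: $20$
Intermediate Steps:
$n{\left(F \right)} = 2 F$
$E = -20$ ($E = 20 \left(-1\right) = -20$)
$E n{\left(t{\left(4 \right)} \right)} = - 20 \cdot 2 \left(- \frac{2}{4}\right) = - 20 \cdot 2 \left(\left(-2\right) \frac{1}{4}\right) = - 20 \cdot 2 \left(- \frac{1}{2}\right) = \left(-20\right) \left(-1\right) = 20$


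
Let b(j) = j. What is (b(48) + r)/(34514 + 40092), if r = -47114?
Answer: -23533/37303 ≈ -0.63086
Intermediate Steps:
(b(48) + r)/(34514 + 40092) = (48 - 47114)/(34514 + 40092) = -47066/74606 = -47066*1/74606 = -23533/37303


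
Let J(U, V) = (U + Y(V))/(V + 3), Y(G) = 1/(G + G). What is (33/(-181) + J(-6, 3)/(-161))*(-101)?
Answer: 2668319/149868 ≈ 17.804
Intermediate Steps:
Y(G) = 1/(2*G)
J(U, V) = (U + 1/(2*V))/(3 + V) (J(U, V) = (U + 1/(2*V))/(V + 3) = (U + 1/(2*V))/(3 + V))
(33/(-181) + J(-6, 3)/(-161))*(-101) = (33/(-181) + ((½ - 6*3)/(3*(3 + 3)))/(-161))*(-101) = (33*(-1/181) + ((⅓)*(½ - 18)/6)*(-1/161))*(-101) = (-33/181 + ((⅓)*(⅙)*(-35/2))*(-1/161))*(-101) = (-33/181 - 35/36*(-1/161))*(-101) = (-33/181 + 5/828)*(-101) = -26419/149868*(-101) = 2668319/149868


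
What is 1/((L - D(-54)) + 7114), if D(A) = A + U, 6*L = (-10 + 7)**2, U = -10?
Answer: 2/14359 ≈ 0.00013929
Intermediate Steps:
L = 3/2 (L = (-10 + 7)**2/6 = (1/6)*(-3)**2 = (1/6)*9 = 3/2 ≈ 1.5000)
D(A) = -10 + A (D(A) = A - 10 = -10 + A)
1/((L - D(-54)) + 7114) = 1/((3/2 - (-10 - 54)) + 7114) = 1/((3/2 - 1*(-64)) + 7114) = 1/((3/2 + 64) + 7114) = 1/(131/2 + 7114) = 1/(14359/2) = 2/14359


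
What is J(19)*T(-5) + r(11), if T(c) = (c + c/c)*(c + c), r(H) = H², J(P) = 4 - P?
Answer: -479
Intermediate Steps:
T(c) = 2*c*(1 + c) (T(c) = (c + 1)*(2*c) = (1 + c)*(2*c) = 2*c*(1 + c))
J(19)*T(-5) + r(11) = (4 - 1*19)*(2*(-5)*(1 - 5)) + 11² = (4 - 19)*(2*(-5)*(-4)) + 121 = -15*40 + 121 = -600 + 121 = -479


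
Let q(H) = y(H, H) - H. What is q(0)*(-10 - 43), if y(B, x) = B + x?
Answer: 0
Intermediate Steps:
q(H) = H (q(H) = (H + H) - H = 2*H - H = H)
q(0)*(-10 - 43) = 0*(-10 - 43) = 0*(-53) = 0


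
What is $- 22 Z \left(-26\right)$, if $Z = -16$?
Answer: $-9152$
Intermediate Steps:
$- 22 Z \left(-26\right) = \left(-22\right) \left(-16\right) \left(-26\right) = 352 \left(-26\right) = -9152$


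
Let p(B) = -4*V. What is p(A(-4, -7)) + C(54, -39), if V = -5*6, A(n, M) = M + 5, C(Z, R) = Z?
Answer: 174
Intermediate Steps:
A(n, M) = 5 + M
V = -30
p(B) = 120 (p(B) = -4*(-30) = 120)
p(A(-4, -7)) + C(54, -39) = 120 + 54 = 174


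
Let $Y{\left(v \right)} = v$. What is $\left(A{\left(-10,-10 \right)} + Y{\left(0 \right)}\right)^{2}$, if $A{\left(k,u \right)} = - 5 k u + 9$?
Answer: $241081$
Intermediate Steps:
$A{\left(k,u \right)} = 9 - 5 k u$ ($A{\left(k,u \right)} = - 5 k u + 9 = 9 - 5 k u$)
$\left(A{\left(-10,-10 \right)} + Y{\left(0 \right)}\right)^{2} = \left(\left(9 - \left(-50\right) \left(-10\right)\right) + 0\right)^{2} = \left(\left(9 - 500\right) + 0\right)^{2} = \left(-491 + 0\right)^{2} = \left(-491\right)^{2} = 241081$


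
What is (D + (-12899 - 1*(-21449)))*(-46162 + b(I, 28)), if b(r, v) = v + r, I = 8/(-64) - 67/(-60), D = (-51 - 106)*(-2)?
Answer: -6133844788/15 ≈ -4.0892e+8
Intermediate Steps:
D = 314 (D = -157*(-2) = 314)
I = 119/120 (I = 8*(-1/64) - 67*(-1/60) = -⅛ + 67/60 = 119/120 ≈ 0.99167)
b(r, v) = r + v
(D + (-12899 - 1*(-21449)))*(-46162 + b(I, 28)) = (314 + (-12899 - 1*(-21449)))*(-46162 + (119/120 + 28)) = (314 + (-12899 + 21449))*(-46162 + 3479/120) = (314 + 8550)*(-5535961/120) = 8864*(-5535961/120) = -6133844788/15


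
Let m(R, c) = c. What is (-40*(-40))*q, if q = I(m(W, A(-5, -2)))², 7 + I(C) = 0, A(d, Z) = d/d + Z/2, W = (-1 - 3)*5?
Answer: 78400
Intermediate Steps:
W = -20 (W = -4*5 = -20)
A(d, Z) = 1 + Z/2 (A(d, Z) = 1 + Z*(½) = 1 + Z/2)
I(C) = -7 (I(C) = -7 + 0 = -7)
q = 49 (q = (-7)² = 49)
(-40*(-40))*q = -40*(-40)*49 = 1600*49 = 78400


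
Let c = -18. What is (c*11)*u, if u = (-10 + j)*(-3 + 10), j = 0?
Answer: 13860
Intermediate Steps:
u = -70 (u = (-10 + 0)*(-3 + 10) = -10*7 = -70)
(c*11)*u = -18*11*(-70) = -198*(-70) = 13860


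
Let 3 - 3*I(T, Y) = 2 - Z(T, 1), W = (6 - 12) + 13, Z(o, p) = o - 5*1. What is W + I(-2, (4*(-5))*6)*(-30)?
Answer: 67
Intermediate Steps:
Z(o, p) = -5 + o (Z(o, p) = o - 5 = -5 + o)
W = 7 (W = -6 + 13 = 7)
I(T, Y) = -4/3 + T/3 (I(T, Y) = 1 - (2 - (-5 + T))/3 = 1 - (2 + (5 - T))/3 = 1 - (7 - T)/3 = 1 + (-7/3 + T/3) = -4/3 + T/3)
W + I(-2, (4*(-5))*6)*(-30) = 7 + (-4/3 + (⅓)*(-2))*(-30) = 7 + (-4/3 - ⅔)*(-30) = 7 - 2*(-30) = 7 + 60 = 67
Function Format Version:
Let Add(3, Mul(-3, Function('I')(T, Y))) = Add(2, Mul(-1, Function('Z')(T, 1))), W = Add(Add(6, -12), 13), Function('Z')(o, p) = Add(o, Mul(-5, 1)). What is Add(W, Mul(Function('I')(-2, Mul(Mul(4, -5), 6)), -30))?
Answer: 67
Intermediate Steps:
Function('Z')(o, p) = Add(-5, o) (Function('Z')(o, p) = Add(o, -5) = Add(-5, o))
W = 7 (W = Add(-6, 13) = 7)
Function('I')(T, Y) = Add(Rational(-4, 3), Mul(Rational(1, 3), T)) (Function('I')(T, Y) = Add(1, Mul(Rational(-1, 3), Add(2, Mul(-1, Add(-5, T))))) = Add(1, Mul(Rational(-1, 3), Add(2, Add(5, Mul(-1, T))))) = Add(1, Mul(Rational(-1, 3), Add(7, Mul(-1, T)))) = Add(1, Add(Rational(-7, 3), Mul(Rational(1, 3), T))) = Add(Rational(-4, 3), Mul(Rational(1, 3), T)))
Add(W, Mul(Function('I')(-2, Mul(Mul(4, -5), 6)), -30)) = Add(7, Mul(Add(Rational(-4, 3), Mul(Rational(1, 3), -2)), -30)) = Add(7, Mul(Add(Rational(-4, 3), Rational(-2, 3)), -30)) = Add(7, Mul(-2, -30)) = Add(7, 60) = 67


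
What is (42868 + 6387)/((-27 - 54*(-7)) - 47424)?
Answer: -49255/47073 ≈ -1.0464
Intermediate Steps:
(42868 + 6387)/((-27 - 54*(-7)) - 47424) = 49255/((-27 + 378) - 47424) = 49255/(351 - 47424) = 49255/(-47073) = 49255*(-1/47073) = -49255/47073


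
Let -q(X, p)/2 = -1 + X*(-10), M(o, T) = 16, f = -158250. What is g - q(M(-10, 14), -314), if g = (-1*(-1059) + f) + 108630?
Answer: -48883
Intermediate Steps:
q(X, p) = 2 + 20*X (q(X, p) = -2*(-1 + X*(-10)) = -2*(-1 - 10*X) = 2 + 20*X)
g = -48561 (g = (-1*(-1059) - 158250) + 108630 = (1059 - 158250) + 108630 = -157191 + 108630 = -48561)
g - q(M(-10, 14), -314) = -48561 - (2 + 20*16) = -48561 - (2 + 320) = -48561 - 1*322 = -48561 - 322 = -48883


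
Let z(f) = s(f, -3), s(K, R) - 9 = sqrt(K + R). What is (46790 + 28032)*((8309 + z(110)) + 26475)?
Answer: 2603281846 + 74822*sqrt(107) ≈ 2.6041e+9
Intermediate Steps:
s(K, R) = 9 + sqrt(K + R)
z(f) = 9 + sqrt(-3 + f) (z(f) = 9 + sqrt(f - 3) = 9 + sqrt(-3 + f))
(46790 + 28032)*((8309 + z(110)) + 26475) = (46790 + 28032)*((8309 + (9 + sqrt(-3 + 110))) + 26475) = 74822*((8309 + (9 + sqrt(107))) + 26475) = 74822*((8318 + sqrt(107)) + 26475) = 74822*(34793 + sqrt(107)) = 2603281846 + 74822*sqrt(107)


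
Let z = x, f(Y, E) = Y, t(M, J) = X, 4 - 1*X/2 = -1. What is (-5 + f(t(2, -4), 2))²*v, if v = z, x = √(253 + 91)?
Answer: 50*√86 ≈ 463.68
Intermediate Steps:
X = 10 (X = 8 - 2*(-1) = 8 + 2 = 10)
t(M, J) = 10
x = 2*√86 (x = √344 = 2*√86 ≈ 18.547)
z = 2*√86 ≈ 18.547
v = 2*√86 ≈ 18.547
(-5 + f(t(2, -4), 2))²*v = (-5 + 10)²*(2*√86) = 5²*(2*√86) = 25*(2*√86) = 50*√86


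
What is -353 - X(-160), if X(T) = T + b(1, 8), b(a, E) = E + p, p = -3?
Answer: -198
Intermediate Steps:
b(a, E) = -3 + E (b(a, E) = E - 3 = -3 + E)
X(T) = 5 + T (X(T) = T + (-3 + 8) = T + 5 = 5 + T)
-353 - X(-160) = -353 - (5 - 160) = -353 - 1*(-155) = -353 + 155 = -198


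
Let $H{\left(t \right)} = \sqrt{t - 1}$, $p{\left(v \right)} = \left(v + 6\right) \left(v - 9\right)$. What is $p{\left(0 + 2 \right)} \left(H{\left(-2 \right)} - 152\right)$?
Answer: $8512 - 56 i \sqrt{3} \approx 8512.0 - 96.995 i$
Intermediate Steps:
$p{\left(v \right)} = \left(-9 + v\right) \left(6 + v\right)$ ($p{\left(v \right)} = \left(6 + v\right) \left(-9 + v\right) = \left(-9 + v\right) \left(6 + v\right)$)
$H{\left(t \right)} = \sqrt{-1 + t}$
$p{\left(0 + 2 \right)} \left(H{\left(-2 \right)} - 152\right) = \left(-54 + \left(0 + 2\right)^{2} - 3 \left(0 + 2\right)\right) \left(\sqrt{-1 - 2} - 152\right) = \left(-54 + 2^{2} - 6\right) \left(\sqrt{-3} - 152\right) = \left(-54 + 4 - 6\right) \left(i \sqrt{3} - 152\right) = - 56 \left(-152 + i \sqrt{3}\right) = 8512 - 56 i \sqrt{3}$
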